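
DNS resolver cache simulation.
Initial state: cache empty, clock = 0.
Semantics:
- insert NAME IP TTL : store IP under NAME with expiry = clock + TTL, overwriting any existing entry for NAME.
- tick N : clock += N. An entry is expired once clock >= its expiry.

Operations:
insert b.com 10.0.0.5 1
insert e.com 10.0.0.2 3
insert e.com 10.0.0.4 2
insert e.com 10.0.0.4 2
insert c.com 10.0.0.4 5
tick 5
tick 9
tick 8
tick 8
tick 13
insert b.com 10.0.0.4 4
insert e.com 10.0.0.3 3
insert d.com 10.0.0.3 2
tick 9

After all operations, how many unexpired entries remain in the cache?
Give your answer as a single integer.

Answer: 0

Derivation:
Op 1: insert b.com -> 10.0.0.5 (expiry=0+1=1). clock=0
Op 2: insert e.com -> 10.0.0.2 (expiry=0+3=3). clock=0
Op 3: insert e.com -> 10.0.0.4 (expiry=0+2=2). clock=0
Op 4: insert e.com -> 10.0.0.4 (expiry=0+2=2). clock=0
Op 5: insert c.com -> 10.0.0.4 (expiry=0+5=5). clock=0
Op 6: tick 5 -> clock=5. purged={b.com,c.com,e.com}
Op 7: tick 9 -> clock=14.
Op 8: tick 8 -> clock=22.
Op 9: tick 8 -> clock=30.
Op 10: tick 13 -> clock=43.
Op 11: insert b.com -> 10.0.0.4 (expiry=43+4=47). clock=43
Op 12: insert e.com -> 10.0.0.3 (expiry=43+3=46). clock=43
Op 13: insert d.com -> 10.0.0.3 (expiry=43+2=45). clock=43
Op 14: tick 9 -> clock=52. purged={b.com,d.com,e.com}
Final cache (unexpired): {} -> size=0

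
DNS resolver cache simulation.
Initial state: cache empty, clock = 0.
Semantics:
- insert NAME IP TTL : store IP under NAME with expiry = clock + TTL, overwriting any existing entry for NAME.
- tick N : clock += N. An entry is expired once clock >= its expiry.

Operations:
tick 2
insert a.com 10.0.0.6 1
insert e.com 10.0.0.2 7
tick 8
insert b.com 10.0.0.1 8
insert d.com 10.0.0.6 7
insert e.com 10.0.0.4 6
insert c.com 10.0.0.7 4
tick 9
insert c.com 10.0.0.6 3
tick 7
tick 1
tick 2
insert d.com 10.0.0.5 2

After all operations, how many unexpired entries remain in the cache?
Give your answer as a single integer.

Op 1: tick 2 -> clock=2.
Op 2: insert a.com -> 10.0.0.6 (expiry=2+1=3). clock=2
Op 3: insert e.com -> 10.0.0.2 (expiry=2+7=9). clock=2
Op 4: tick 8 -> clock=10. purged={a.com,e.com}
Op 5: insert b.com -> 10.0.0.1 (expiry=10+8=18). clock=10
Op 6: insert d.com -> 10.0.0.6 (expiry=10+7=17). clock=10
Op 7: insert e.com -> 10.0.0.4 (expiry=10+6=16). clock=10
Op 8: insert c.com -> 10.0.0.7 (expiry=10+4=14). clock=10
Op 9: tick 9 -> clock=19. purged={b.com,c.com,d.com,e.com}
Op 10: insert c.com -> 10.0.0.6 (expiry=19+3=22). clock=19
Op 11: tick 7 -> clock=26. purged={c.com}
Op 12: tick 1 -> clock=27.
Op 13: tick 2 -> clock=29.
Op 14: insert d.com -> 10.0.0.5 (expiry=29+2=31). clock=29
Final cache (unexpired): {d.com} -> size=1

Answer: 1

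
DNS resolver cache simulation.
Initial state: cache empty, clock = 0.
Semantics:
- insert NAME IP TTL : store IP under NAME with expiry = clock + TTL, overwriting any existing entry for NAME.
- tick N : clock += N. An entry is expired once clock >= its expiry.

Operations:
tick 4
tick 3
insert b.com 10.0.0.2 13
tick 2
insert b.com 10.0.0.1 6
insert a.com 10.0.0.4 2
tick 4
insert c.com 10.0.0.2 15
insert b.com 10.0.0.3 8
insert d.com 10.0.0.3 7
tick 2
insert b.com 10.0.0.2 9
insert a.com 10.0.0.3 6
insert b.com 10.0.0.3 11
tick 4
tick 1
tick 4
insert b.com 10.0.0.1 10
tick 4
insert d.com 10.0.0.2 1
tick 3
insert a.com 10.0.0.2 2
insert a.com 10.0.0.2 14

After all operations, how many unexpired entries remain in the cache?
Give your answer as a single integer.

Op 1: tick 4 -> clock=4.
Op 2: tick 3 -> clock=7.
Op 3: insert b.com -> 10.0.0.2 (expiry=7+13=20). clock=7
Op 4: tick 2 -> clock=9.
Op 5: insert b.com -> 10.0.0.1 (expiry=9+6=15). clock=9
Op 6: insert a.com -> 10.0.0.4 (expiry=9+2=11). clock=9
Op 7: tick 4 -> clock=13. purged={a.com}
Op 8: insert c.com -> 10.0.0.2 (expiry=13+15=28). clock=13
Op 9: insert b.com -> 10.0.0.3 (expiry=13+8=21). clock=13
Op 10: insert d.com -> 10.0.0.3 (expiry=13+7=20). clock=13
Op 11: tick 2 -> clock=15.
Op 12: insert b.com -> 10.0.0.2 (expiry=15+9=24). clock=15
Op 13: insert a.com -> 10.0.0.3 (expiry=15+6=21). clock=15
Op 14: insert b.com -> 10.0.0.3 (expiry=15+11=26). clock=15
Op 15: tick 4 -> clock=19.
Op 16: tick 1 -> clock=20. purged={d.com}
Op 17: tick 4 -> clock=24. purged={a.com}
Op 18: insert b.com -> 10.0.0.1 (expiry=24+10=34). clock=24
Op 19: tick 4 -> clock=28. purged={c.com}
Op 20: insert d.com -> 10.0.0.2 (expiry=28+1=29). clock=28
Op 21: tick 3 -> clock=31. purged={d.com}
Op 22: insert a.com -> 10.0.0.2 (expiry=31+2=33). clock=31
Op 23: insert a.com -> 10.0.0.2 (expiry=31+14=45). clock=31
Final cache (unexpired): {a.com,b.com} -> size=2

Answer: 2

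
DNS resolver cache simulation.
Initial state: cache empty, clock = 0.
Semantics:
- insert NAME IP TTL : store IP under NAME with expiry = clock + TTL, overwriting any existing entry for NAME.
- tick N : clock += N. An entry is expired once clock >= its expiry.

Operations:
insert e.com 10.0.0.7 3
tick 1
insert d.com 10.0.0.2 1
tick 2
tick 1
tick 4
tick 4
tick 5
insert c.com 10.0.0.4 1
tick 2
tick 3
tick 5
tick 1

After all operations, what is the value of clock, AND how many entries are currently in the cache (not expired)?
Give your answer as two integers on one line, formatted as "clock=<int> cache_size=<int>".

Answer: clock=28 cache_size=0

Derivation:
Op 1: insert e.com -> 10.0.0.7 (expiry=0+3=3). clock=0
Op 2: tick 1 -> clock=1.
Op 3: insert d.com -> 10.0.0.2 (expiry=1+1=2). clock=1
Op 4: tick 2 -> clock=3. purged={d.com,e.com}
Op 5: tick 1 -> clock=4.
Op 6: tick 4 -> clock=8.
Op 7: tick 4 -> clock=12.
Op 8: tick 5 -> clock=17.
Op 9: insert c.com -> 10.0.0.4 (expiry=17+1=18). clock=17
Op 10: tick 2 -> clock=19. purged={c.com}
Op 11: tick 3 -> clock=22.
Op 12: tick 5 -> clock=27.
Op 13: tick 1 -> clock=28.
Final clock = 28
Final cache (unexpired): {} -> size=0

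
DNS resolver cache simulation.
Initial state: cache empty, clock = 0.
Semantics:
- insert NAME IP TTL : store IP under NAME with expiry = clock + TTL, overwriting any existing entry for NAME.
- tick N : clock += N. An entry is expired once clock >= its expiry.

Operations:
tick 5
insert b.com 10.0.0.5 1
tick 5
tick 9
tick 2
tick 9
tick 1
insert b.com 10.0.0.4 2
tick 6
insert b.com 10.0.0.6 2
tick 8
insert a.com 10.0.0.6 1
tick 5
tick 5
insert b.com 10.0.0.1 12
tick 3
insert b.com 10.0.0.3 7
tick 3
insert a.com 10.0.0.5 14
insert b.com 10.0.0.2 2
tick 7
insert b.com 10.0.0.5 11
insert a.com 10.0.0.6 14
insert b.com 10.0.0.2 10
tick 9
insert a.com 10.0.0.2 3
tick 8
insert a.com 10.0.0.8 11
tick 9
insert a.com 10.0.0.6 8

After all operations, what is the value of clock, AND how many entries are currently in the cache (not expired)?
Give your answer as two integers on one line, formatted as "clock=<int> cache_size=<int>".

Op 1: tick 5 -> clock=5.
Op 2: insert b.com -> 10.0.0.5 (expiry=5+1=6). clock=5
Op 3: tick 5 -> clock=10. purged={b.com}
Op 4: tick 9 -> clock=19.
Op 5: tick 2 -> clock=21.
Op 6: tick 9 -> clock=30.
Op 7: tick 1 -> clock=31.
Op 8: insert b.com -> 10.0.0.4 (expiry=31+2=33). clock=31
Op 9: tick 6 -> clock=37. purged={b.com}
Op 10: insert b.com -> 10.0.0.6 (expiry=37+2=39). clock=37
Op 11: tick 8 -> clock=45. purged={b.com}
Op 12: insert a.com -> 10.0.0.6 (expiry=45+1=46). clock=45
Op 13: tick 5 -> clock=50. purged={a.com}
Op 14: tick 5 -> clock=55.
Op 15: insert b.com -> 10.0.0.1 (expiry=55+12=67). clock=55
Op 16: tick 3 -> clock=58.
Op 17: insert b.com -> 10.0.0.3 (expiry=58+7=65). clock=58
Op 18: tick 3 -> clock=61.
Op 19: insert a.com -> 10.0.0.5 (expiry=61+14=75). clock=61
Op 20: insert b.com -> 10.0.0.2 (expiry=61+2=63). clock=61
Op 21: tick 7 -> clock=68. purged={b.com}
Op 22: insert b.com -> 10.0.0.5 (expiry=68+11=79). clock=68
Op 23: insert a.com -> 10.0.0.6 (expiry=68+14=82). clock=68
Op 24: insert b.com -> 10.0.0.2 (expiry=68+10=78). clock=68
Op 25: tick 9 -> clock=77.
Op 26: insert a.com -> 10.0.0.2 (expiry=77+3=80). clock=77
Op 27: tick 8 -> clock=85. purged={a.com,b.com}
Op 28: insert a.com -> 10.0.0.8 (expiry=85+11=96). clock=85
Op 29: tick 9 -> clock=94.
Op 30: insert a.com -> 10.0.0.6 (expiry=94+8=102). clock=94
Final clock = 94
Final cache (unexpired): {a.com} -> size=1

Answer: clock=94 cache_size=1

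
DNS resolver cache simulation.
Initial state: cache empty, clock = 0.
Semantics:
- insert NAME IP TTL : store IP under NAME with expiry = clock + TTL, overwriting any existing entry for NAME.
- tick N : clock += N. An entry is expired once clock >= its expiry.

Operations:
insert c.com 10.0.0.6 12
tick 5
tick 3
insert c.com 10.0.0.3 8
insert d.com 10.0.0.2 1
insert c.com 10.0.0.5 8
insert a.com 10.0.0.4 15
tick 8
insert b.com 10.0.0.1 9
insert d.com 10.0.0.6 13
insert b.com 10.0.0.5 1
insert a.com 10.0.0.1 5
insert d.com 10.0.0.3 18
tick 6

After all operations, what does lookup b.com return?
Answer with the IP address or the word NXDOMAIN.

Answer: NXDOMAIN

Derivation:
Op 1: insert c.com -> 10.0.0.6 (expiry=0+12=12). clock=0
Op 2: tick 5 -> clock=5.
Op 3: tick 3 -> clock=8.
Op 4: insert c.com -> 10.0.0.3 (expiry=8+8=16). clock=8
Op 5: insert d.com -> 10.0.0.2 (expiry=8+1=9). clock=8
Op 6: insert c.com -> 10.0.0.5 (expiry=8+8=16). clock=8
Op 7: insert a.com -> 10.0.0.4 (expiry=8+15=23). clock=8
Op 8: tick 8 -> clock=16. purged={c.com,d.com}
Op 9: insert b.com -> 10.0.0.1 (expiry=16+9=25). clock=16
Op 10: insert d.com -> 10.0.0.6 (expiry=16+13=29). clock=16
Op 11: insert b.com -> 10.0.0.5 (expiry=16+1=17). clock=16
Op 12: insert a.com -> 10.0.0.1 (expiry=16+5=21). clock=16
Op 13: insert d.com -> 10.0.0.3 (expiry=16+18=34). clock=16
Op 14: tick 6 -> clock=22. purged={a.com,b.com}
lookup b.com: not in cache (expired or never inserted)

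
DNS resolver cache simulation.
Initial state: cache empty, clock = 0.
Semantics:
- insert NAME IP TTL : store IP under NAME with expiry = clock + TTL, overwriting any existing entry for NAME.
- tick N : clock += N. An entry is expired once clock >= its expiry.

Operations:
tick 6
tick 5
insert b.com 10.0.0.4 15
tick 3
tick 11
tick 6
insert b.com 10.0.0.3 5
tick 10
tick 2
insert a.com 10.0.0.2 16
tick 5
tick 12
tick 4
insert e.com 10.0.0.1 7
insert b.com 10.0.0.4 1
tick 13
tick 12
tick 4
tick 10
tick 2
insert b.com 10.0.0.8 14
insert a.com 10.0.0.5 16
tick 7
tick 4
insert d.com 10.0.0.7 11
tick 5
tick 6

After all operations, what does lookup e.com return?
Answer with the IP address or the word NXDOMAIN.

Op 1: tick 6 -> clock=6.
Op 2: tick 5 -> clock=11.
Op 3: insert b.com -> 10.0.0.4 (expiry=11+15=26). clock=11
Op 4: tick 3 -> clock=14.
Op 5: tick 11 -> clock=25.
Op 6: tick 6 -> clock=31. purged={b.com}
Op 7: insert b.com -> 10.0.0.3 (expiry=31+5=36). clock=31
Op 8: tick 10 -> clock=41. purged={b.com}
Op 9: tick 2 -> clock=43.
Op 10: insert a.com -> 10.0.0.2 (expiry=43+16=59). clock=43
Op 11: tick 5 -> clock=48.
Op 12: tick 12 -> clock=60. purged={a.com}
Op 13: tick 4 -> clock=64.
Op 14: insert e.com -> 10.0.0.1 (expiry=64+7=71). clock=64
Op 15: insert b.com -> 10.0.0.4 (expiry=64+1=65). clock=64
Op 16: tick 13 -> clock=77. purged={b.com,e.com}
Op 17: tick 12 -> clock=89.
Op 18: tick 4 -> clock=93.
Op 19: tick 10 -> clock=103.
Op 20: tick 2 -> clock=105.
Op 21: insert b.com -> 10.0.0.8 (expiry=105+14=119). clock=105
Op 22: insert a.com -> 10.0.0.5 (expiry=105+16=121). clock=105
Op 23: tick 7 -> clock=112.
Op 24: tick 4 -> clock=116.
Op 25: insert d.com -> 10.0.0.7 (expiry=116+11=127). clock=116
Op 26: tick 5 -> clock=121. purged={a.com,b.com}
Op 27: tick 6 -> clock=127. purged={d.com}
lookup e.com: not in cache (expired or never inserted)

Answer: NXDOMAIN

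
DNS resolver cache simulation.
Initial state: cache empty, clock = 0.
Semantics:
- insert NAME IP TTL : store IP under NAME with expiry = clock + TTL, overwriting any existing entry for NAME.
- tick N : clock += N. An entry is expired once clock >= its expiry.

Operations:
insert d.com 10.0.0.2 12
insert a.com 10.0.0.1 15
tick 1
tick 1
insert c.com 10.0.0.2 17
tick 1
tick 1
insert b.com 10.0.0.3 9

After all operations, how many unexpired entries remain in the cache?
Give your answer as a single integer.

Op 1: insert d.com -> 10.0.0.2 (expiry=0+12=12). clock=0
Op 2: insert a.com -> 10.0.0.1 (expiry=0+15=15). clock=0
Op 3: tick 1 -> clock=1.
Op 4: tick 1 -> clock=2.
Op 5: insert c.com -> 10.0.0.2 (expiry=2+17=19). clock=2
Op 6: tick 1 -> clock=3.
Op 7: tick 1 -> clock=4.
Op 8: insert b.com -> 10.0.0.3 (expiry=4+9=13). clock=4
Final cache (unexpired): {a.com,b.com,c.com,d.com} -> size=4

Answer: 4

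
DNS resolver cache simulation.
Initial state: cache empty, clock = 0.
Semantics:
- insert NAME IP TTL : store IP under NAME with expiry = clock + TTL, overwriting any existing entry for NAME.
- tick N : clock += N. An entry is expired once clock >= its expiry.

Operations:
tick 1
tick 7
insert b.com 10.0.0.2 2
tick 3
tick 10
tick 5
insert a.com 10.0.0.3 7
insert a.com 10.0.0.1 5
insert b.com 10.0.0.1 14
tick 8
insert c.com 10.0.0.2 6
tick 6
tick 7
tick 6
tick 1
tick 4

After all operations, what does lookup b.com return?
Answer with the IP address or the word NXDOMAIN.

Op 1: tick 1 -> clock=1.
Op 2: tick 7 -> clock=8.
Op 3: insert b.com -> 10.0.0.2 (expiry=8+2=10). clock=8
Op 4: tick 3 -> clock=11. purged={b.com}
Op 5: tick 10 -> clock=21.
Op 6: tick 5 -> clock=26.
Op 7: insert a.com -> 10.0.0.3 (expiry=26+7=33). clock=26
Op 8: insert a.com -> 10.0.0.1 (expiry=26+5=31). clock=26
Op 9: insert b.com -> 10.0.0.1 (expiry=26+14=40). clock=26
Op 10: tick 8 -> clock=34. purged={a.com}
Op 11: insert c.com -> 10.0.0.2 (expiry=34+6=40). clock=34
Op 12: tick 6 -> clock=40. purged={b.com,c.com}
Op 13: tick 7 -> clock=47.
Op 14: tick 6 -> clock=53.
Op 15: tick 1 -> clock=54.
Op 16: tick 4 -> clock=58.
lookup b.com: not in cache (expired or never inserted)

Answer: NXDOMAIN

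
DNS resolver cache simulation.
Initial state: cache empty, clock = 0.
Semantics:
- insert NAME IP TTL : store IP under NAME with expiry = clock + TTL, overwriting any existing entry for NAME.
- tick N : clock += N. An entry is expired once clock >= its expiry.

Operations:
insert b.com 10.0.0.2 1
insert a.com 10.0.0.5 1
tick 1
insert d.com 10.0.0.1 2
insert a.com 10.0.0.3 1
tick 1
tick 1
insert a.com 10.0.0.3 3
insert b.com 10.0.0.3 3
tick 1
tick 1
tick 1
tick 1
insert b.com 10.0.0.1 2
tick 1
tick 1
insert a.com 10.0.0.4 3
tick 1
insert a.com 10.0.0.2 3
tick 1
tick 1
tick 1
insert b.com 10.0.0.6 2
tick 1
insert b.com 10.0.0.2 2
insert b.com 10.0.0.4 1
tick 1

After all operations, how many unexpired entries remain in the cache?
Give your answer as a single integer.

Answer: 0

Derivation:
Op 1: insert b.com -> 10.0.0.2 (expiry=0+1=1). clock=0
Op 2: insert a.com -> 10.0.0.5 (expiry=0+1=1). clock=0
Op 3: tick 1 -> clock=1. purged={a.com,b.com}
Op 4: insert d.com -> 10.0.0.1 (expiry=1+2=3). clock=1
Op 5: insert a.com -> 10.0.0.3 (expiry=1+1=2). clock=1
Op 6: tick 1 -> clock=2. purged={a.com}
Op 7: tick 1 -> clock=3. purged={d.com}
Op 8: insert a.com -> 10.0.0.3 (expiry=3+3=6). clock=3
Op 9: insert b.com -> 10.0.0.3 (expiry=3+3=6). clock=3
Op 10: tick 1 -> clock=4.
Op 11: tick 1 -> clock=5.
Op 12: tick 1 -> clock=6. purged={a.com,b.com}
Op 13: tick 1 -> clock=7.
Op 14: insert b.com -> 10.0.0.1 (expiry=7+2=9). clock=7
Op 15: tick 1 -> clock=8.
Op 16: tick 1 -> clock=9. purged={b.com}
Op 17: insert a.com -> 10.0.0.4 (expiry=9+3=12). clock=9
Op 18: tick 1 -> clock=10.
Op 19: insert a.com -> 10.0.0.2 (expiry=10+3=13). clock=10
Op 20: tick 1 -> clock=11.
Op 21: tick 1 -> clock=12.
Op 22: tick 1 -> clock=13. purged={a.com}
Op 23: insert b.com -> 10.0.0.6 (expiry=13+2=15). clock=13
Op 24: tick 1 -> clock=14.
Op 25: insert b.com -> 10.0.0.2 (expiry=14+2=16). clock=14
Op 26: insert b.com -> 10.0.0.4 (expiry=14+1=15). clock=14
Op 27: tick 1 -> clock=15. purged={b.com}
Final cache (unexpired): {} -> size=0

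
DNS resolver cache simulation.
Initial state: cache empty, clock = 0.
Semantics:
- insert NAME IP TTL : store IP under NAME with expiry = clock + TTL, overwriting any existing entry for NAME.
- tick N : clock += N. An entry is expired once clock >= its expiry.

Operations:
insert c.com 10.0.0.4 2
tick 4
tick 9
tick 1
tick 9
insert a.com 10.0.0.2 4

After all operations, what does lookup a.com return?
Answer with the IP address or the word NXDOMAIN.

Op 1: insert c.com -> 10.0.0.4 (expiry=0+2=2). clock=0
Op 2: tick 4 -> clock=4. purged={c.com}
Op 3: tick 9 -> clock=13.
Op 4: tick 1 -> clock=14.
Op 5: tick 9 -> clock=23.
Op 6: insert a.com -> 10.0.0.2 (expiry=23+4=27). clock=23
lookup a.com: present, ip=10.0.0.2 expiry=27 > clock=23

Answer: 10.0.0.2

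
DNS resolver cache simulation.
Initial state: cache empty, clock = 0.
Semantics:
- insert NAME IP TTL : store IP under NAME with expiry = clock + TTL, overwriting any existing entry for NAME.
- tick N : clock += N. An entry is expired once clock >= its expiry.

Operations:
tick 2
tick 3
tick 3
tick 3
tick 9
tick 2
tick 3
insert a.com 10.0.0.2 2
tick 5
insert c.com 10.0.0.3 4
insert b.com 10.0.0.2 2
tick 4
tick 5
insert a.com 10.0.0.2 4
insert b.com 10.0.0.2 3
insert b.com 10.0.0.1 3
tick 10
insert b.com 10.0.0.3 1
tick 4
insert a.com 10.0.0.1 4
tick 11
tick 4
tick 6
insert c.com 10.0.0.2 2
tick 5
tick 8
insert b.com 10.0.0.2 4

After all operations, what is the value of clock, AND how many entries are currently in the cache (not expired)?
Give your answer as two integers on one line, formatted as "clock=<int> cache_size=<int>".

Op 1: tick 2 -> clock=2.
Op 2: tick 3 -> clock=5.
Op 3: tick 3 -> clock=8.
Op 4: tick 3 -> clock=11.
Op 5: tick 9 -> clock=20.
Op 6: tick 2 -> clock=22.
Op 7: tick 3 -> clock=25.
Op 8: insert a.com -> 10.0.0.2 (expiry=25+2=27). clock=25
Op 9: tick 5 -> clock=30. purged={a.com}
Op 10: insert c.com -> 10.0.0.3 (expiry=30+4=34). clock=30
Op 11: insert b.com -> 10.0.0.2 (expiry=30+2=32). clock=30
Op 12: tick 4 -> clock=34. purged={b.com,c.com}
Op 13: tick 5 -> clock=39.
Op 14: insert a.com -> 10.0.0.2 (expiry=39+4=43). clock=39
Op 15: insert b.com -> 10.0.0.2 (expiry=39+3=42). clock=39
Op 16: insert b.com -> 10.0.0.1 (expiry=39+3=42). clock=39
Op 17: tick 10 -> clock=49. purged={a.com,b.com}
Op 18: insert b.com -> 10.0.0.3 (expiry=49+1=50). clock=49
Op 19: tick 4 -> clock=53. purged={b.com}
Op 20: insert a.com -> 10.0.0.1 (expiry=53+4=57). clock=53
Op 21: tick 11 -> clock=64. purged={a.com}
Op 22: tick 4 -> clock=68.
Op 23: tick 6 -> clock=74.
Op 24: insert c.com -> 10.0.0.2 (expiry=74+2=76). clock=74
Op 25: tick 5 -> clock=79. purged={c.com}
Op 26: tick 8 -> clock=87.
Op 27: insert b.com -> 10.0.0.2 (expiry=87+4=91). clock=87
Final clock = 87
Final cache (unexpired): {b.com} -> size=1

Answer: clock=87 cache_size=1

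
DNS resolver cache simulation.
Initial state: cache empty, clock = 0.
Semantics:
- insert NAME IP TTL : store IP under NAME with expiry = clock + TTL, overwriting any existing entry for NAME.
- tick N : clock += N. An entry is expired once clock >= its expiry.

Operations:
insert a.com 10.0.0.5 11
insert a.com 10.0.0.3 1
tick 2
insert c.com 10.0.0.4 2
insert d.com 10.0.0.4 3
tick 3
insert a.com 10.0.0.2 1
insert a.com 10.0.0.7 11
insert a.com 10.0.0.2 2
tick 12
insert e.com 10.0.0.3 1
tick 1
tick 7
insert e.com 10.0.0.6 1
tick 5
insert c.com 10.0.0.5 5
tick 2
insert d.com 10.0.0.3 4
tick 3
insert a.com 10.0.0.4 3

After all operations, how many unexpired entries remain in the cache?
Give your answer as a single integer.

Op 1: insert a.com -> 10.0.0.5 (expiry=0+11=11). clock=0
Op 2: insert a.com -> 10.0.0.3 (expiry=0+1=1). clock=0
Op 3: tick 2 -> clock=2. purged={a.com}
Op 4: insert c.com -> 10.0.0.4 (expiry=2+2=4). clock=2
Op 5: insert d.com -> 10.0.0.4 (expiry=2+3=5). clock=2
Op 6: tick 3 -> clock=5. purged={c.com,d.com}
Op 7: insert a.com -> 10.0.0.2 (expiry=5+1=6). clock=5
Op 8: insert a.com -> 10.0.0.7 (expiry=5+11=16). clock=5
Op 9: insert a.com -> 10.0.0.2 (expiry=5+2=7). clock=5
Op 10: tick 12 -> clock=17. purged={a.com}
Op 11: insert e.com -> 10.0.0.3 (expiry=17+1=18). clock=17
Op 12: tick 1 -> clock=18. purged={e.com}
Op 13: tick 7 -> clock=25.
Op 14: insert e.com -> 10.0.0.6 (expiry=25+1=26). clock=25
Op 15: tick 5 -> clock=30. purged={e.com}
Op 16: insert c.com -> 10.0.0.5 (expiry=30+5=35). clock=30
Op 17: tick 2 -> clock=32.
Op 18: insert d.com -> 10.0.0.3 (expiry=32+4=36). clock=32
Op 19: tick 3 -> clock=35. purged={c.com}
Op 20: insert a.com -> 10.0.0.4 (expiry=35+3=38). clock=35
Final cache (unexpired): {a.com,d.com} -> size=2

Answer: 2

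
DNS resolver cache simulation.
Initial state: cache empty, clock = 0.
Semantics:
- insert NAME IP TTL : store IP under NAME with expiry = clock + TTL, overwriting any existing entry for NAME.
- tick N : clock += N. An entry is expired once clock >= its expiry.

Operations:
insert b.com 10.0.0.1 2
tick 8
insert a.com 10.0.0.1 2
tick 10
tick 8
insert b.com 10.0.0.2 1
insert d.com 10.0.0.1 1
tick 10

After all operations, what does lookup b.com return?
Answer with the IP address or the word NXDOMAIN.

Answer: NXDOMAIN

Derivation:
Op 1: insert b.com -> 10.0.0.1 (expiry=0+2=2). clock=0
Op 2: tick 8 -> clock=8. purged={b.com}
Op 3: insert a.com -> 10.0.0.1 (expiry=8+2=10). clock=8
Op 4: tick 10 -> clock=18. purged={a.com}
Op 5: tick 8 -> clock=26.
Op 6: insert b.com -> 10.0.0.2 (expiry=26+1=27). clock=26
Op 7: insert d.com -> 10.0.0.1 (expiry=26+1=27). clock=26
Op 8: tick 10 -> clock=36. purged={b.com,d.com}
lookup b.com: not in cache (expired or never inserted)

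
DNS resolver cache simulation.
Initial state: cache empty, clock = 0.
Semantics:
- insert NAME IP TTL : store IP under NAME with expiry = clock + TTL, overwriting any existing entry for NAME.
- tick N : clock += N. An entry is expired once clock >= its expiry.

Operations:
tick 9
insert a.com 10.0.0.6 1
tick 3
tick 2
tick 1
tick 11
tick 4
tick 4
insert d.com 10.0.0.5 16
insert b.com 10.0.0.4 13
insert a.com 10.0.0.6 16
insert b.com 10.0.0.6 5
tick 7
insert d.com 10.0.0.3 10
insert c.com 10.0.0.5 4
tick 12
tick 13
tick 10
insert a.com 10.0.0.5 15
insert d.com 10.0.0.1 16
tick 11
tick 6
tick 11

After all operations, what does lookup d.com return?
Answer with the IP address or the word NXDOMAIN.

Op 1: tick 9 -> clock=9.
Op 2: insert a.com -> 10.0.0.6 (expiry=9+1=10). clock=9
Op 3: tick 3 -> clock=12. purged={a.com}
Op 4: tick 2 -> clock=14.
Op 5: tick 1 -> clock=15.
Op 6: tick 11 -> clock=26.
Op 7: tick 4 -> clock=30.
Op 8: tick 4 -> clock=34.
Op 9: insert d.com -> 10.0.0.5 (expiry=34+16=50). clock=34
Op 10: insert b.com -> 10.0.0.4 (expiry=34+13=47). clock=34
Op 11: insert a.com -> 10.0.0.6 (expiry=34+16=50). clock=34
Op 12: insert b.com -> 10.0.0.6 (expiry=34+5=39). clock=34
Op 13: tick 7 -> clock=41. purged={b.com}
Op 14: insert d.com -> 10.0.0.3 (expiry=41+10=51). clock=41
Op 15: insert c.com -> 10.0.0.5 (expiry=41+4=45). clock=41
Op 16: tick 12 -> clock=53. purged={a.com,c.com,d.com}
Op 17: tick 13 -> clock=66.
Op 18: tick 10 -> clock=76.
Op 19: insert a.com -> 10.0.0.5 (expiry=76+15=91). clock=76
Op 20: insert d.com -> 10.0.0.1 (expiry=76+16=92). clock=76
Op 21: tick 11 -> clock=87.
Op 22: tick 6 -> clock=93. purged={a.com,d.com}
Op 23: tick 11 -> clock=104.
lookup d.com: not in cache (expired or never inserted)

Answer: NXDOMAIN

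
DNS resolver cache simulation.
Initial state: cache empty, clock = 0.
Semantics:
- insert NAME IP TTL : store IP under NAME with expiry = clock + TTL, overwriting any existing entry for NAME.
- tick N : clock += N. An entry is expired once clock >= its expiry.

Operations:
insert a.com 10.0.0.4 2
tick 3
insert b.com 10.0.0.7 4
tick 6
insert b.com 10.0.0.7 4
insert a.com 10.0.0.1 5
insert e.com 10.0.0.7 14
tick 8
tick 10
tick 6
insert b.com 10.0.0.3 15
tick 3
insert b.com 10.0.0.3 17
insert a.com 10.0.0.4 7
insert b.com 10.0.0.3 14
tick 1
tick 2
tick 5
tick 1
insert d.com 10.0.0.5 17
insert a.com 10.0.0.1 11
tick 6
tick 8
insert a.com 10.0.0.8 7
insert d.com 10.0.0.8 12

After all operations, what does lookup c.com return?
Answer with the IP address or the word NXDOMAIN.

Op 1: insert a.com -> 10.0.0.4 (expiry=0+2=2). clock=0
Op 2: tick 3 -> clock=3. purged={a.com}
Op 3: insert b.com -> 10.0.0.7 (expiry=3+4=7). clock=3
Op 4: tick 6 -> clock=9. purged={b.com}
Op 5: insert b.com -> 10.0.0.7 (expiry=9+4=13). clock=9
Op 6: insert a.com -> 10.0.0.1 (expiry=9+5=14). clock=9
Op 7: insert e.com -> 10.0.0.7 (expiry=9+14=23). clock=9
Op 8: tick 8 -> clock=17. purged={a.com,b.com}
Op 9: tick 10 -> clock=27. purged={e.com}
Op 10: tick 6 -> clock=33.
Op 11: insert b.com -> 10.0.0.3 (expiry=33+15=48). clock=33
Op 12: tick 3 -> clock=36.
Op 13: insert b.com -> 10.0.0.3 (expiry=36+17=53). clock=36
Op 14: insert a.com -> 10.0.0.4 (expiry=36+7=43). clock=36
Op 15: insert b.com -> 10.0.0.3 (expiry=36+14=50). clock=36
Op 16: tick 1 -> clock=37.
Op 17: tick 2 -> clock=39.
Op 18: tick 5 -> clock=44. purged={a.com}
Op 19: tick 1 -> clock=45.
Op 20: insert d.com -> 10.0.0.5 (expiry=45+17=62). clock=45
Op 21: insert a.com -> 10.0.0.1 (expiry=45+11=56). clock=45
Op 22: tick 6 -> clock=51. purged={b.com}
Op 23: tick 8 -> clock=59. purged={a.com}
Op 24: insert a.com -> 10.0.0.8 (expiry=59+7=66). clock=59
Op 25: insert d.com -> 10.0.0.8 (expiry=59+12=71). clock=59
lookup c.com: not in cache (expired or never inserted)

Answer: NXDOMAIN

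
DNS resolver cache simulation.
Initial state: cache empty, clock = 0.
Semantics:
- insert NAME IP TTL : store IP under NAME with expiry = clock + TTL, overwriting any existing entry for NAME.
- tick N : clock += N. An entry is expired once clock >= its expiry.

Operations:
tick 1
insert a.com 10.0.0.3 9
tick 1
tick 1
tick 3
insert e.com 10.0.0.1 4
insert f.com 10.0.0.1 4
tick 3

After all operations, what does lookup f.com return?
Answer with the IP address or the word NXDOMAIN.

Op 1: tick 1 -> clock=1.
Op 2: insert a.com -> 10.0.0.3 (expiry=1+9=10). clock=1
Op 3: tick 1 -> clock=2.
Op 4: tick 1 -> clock=3.
Op 5: tick 3 -> clock=6.
Op 6: insert e.com -> 10.0.0.1 (expiry=6+4=10). clock=6
Op 7: insert f.com -> 10.0.0.1 (expiry=6+4=10). clock=6
Op 8: tick 3 -> clock=9.
lookup f.com: present, ip=10.0.0.1 expiry=10 > clock=9

Answer: 10.0.0.1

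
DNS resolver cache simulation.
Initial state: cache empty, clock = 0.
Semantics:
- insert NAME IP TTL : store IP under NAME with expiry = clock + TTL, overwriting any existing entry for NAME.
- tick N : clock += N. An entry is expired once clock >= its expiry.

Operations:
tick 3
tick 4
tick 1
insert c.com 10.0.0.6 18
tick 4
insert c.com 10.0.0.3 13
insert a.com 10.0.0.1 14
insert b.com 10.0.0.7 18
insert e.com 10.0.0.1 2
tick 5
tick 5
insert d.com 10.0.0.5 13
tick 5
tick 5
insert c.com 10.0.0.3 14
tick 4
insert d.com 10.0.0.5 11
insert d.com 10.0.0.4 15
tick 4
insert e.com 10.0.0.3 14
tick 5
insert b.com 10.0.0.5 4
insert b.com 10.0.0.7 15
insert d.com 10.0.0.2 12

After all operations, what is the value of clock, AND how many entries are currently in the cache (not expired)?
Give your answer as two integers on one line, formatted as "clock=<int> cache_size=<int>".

Answer: clock=45 cache_size=4

Derivation:
Op 1: tick 3 -> clock=3.
Op 2: tick 4 -> clock=7.
Op 3: tick 1 -> clock=8.
Op 4: insert c.com -> 10.0.0.6 (expiry=8+18=26). clock=8
Op 5: tick 4 -> clock=12.
Op 6: insert c.com -> 10.0.0.3 (expiry=12+13=25). clock=12
Op 7: insert a.com -> 10.0.0.1 (expiry=12+14=26). clock=12
Op 8: insert b.com -> 10.0.0.7 (expiry=12+18=30). clock=12
Op 9: insert e.com -> 10.0.0.1 (expiry=12+2=14). clock=12
Op 10: tick 5 -> clock=17. purged={e.com}
Op 11: tick 5 -> clock=22.
Op 12: insert d.com -> 10.0.0.5 (expiry=22+13=35). clock=22
Op 13: tick 5 -> clock=27. purged={a.com,c.com}
Op 14: tick 5 -> clock=32. purged={b.com}
Op 15: insert c.com -> 10.0.0.3 (expiry=32+14=46). clock=32
Op 16: tick 4 -> clock=36. purged={d.com}
Op 17: insert d.com -> 10.0.0.5 (expiry=36+11=47). clock=36
Op 18: insert d.com -> 10.0.0.4 (expiry=36+15=51). clock=36
Op 19: tick 4 -> clock=40.
Op 20: insert e.com -> 10.0.0.3 (expiry=40+14=54). clock=40
Op 21: tick 5 -> clock=45.
Op 22: insert b.com -> 10.0.0.5 (expiry=45+4=49). clock=45
Op 23: insert b.com -> 10.0.0.7 (expiry=45+15=60). clock=45
Op 24: insert d.com -> 10.0.0.2 (expiry=45+12=57). clock=45
Final clock = 45
Final cache (unexpired): {b.com,c.com,d.com,e.com} -> size=4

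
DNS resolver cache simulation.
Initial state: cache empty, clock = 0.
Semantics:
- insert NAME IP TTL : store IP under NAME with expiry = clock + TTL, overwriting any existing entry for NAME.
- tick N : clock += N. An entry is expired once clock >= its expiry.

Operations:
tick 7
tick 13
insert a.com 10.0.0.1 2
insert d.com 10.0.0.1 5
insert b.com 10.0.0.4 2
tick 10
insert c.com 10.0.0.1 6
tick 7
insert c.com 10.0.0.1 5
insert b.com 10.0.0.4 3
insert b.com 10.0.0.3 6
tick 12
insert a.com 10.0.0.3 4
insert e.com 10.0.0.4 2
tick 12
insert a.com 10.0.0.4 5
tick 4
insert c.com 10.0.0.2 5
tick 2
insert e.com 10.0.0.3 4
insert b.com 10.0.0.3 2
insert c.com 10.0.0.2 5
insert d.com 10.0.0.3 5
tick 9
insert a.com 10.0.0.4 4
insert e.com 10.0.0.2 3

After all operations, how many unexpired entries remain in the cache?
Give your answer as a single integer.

Answer: 2

Derivation:
Op 1: tick 7 -> clock=7.
Op 2: tick 13 -> clock=20.
Op 3: insert a.com -> 10.0.0.1 (expiry=20+2=22). clock=20
Op 4: insert d.com -> 10.0.0.1 (expiry=20+5=25). clock=20
Op 5: insert b.com -> 10.0.0.4 (expiry=20+2=22). clock=20
Op 6: tick 10 -> clock=30. purged={a.com,b.com,d.com}
Op 7: insert c.com -> 10.0.0.1 (expiry=30+6=36). clock=30
Op 8: tick 7 -> clock=37. purged={c.com}
Op 9: insert c.com -> 10.0.0.1 (expiry=37+5=42). clock=37
Op 10: insert b.com -> 10.0.0.4 (expiry=37+3=40). clock=37
Op 11: insert b.com -> 10.0.0.3 (expiry=37+6=43). clock=37
Op 12: tick 12 -> clock=49. purged={b.com,c.com}
Op 13: insert a.com -> 10.0.0.3 (expiry=49+4=53). clock=49
Op 14: insert e.com -> 10.0.0.4 (expiry=49+2=51). clock=49
Op 15: tick 12 -> clock=61. purged={a.com,e.com}
Op 16: insert a.com -> 10.0.0.4 (expiry=61+5=66). clock=61
Op 17: tick 4 -> clock=65.
Op 18: insert c.com -> 10.0.0.2 (expiry=65+5=70). clock=65
Op 19: tick 2 -> clock=67. purged={a.com}
Op 20: insert e.com -> 10.0.0.3 (expiry=67+4=71). clock=67
Op 21: insert b.com -> 10.0.0.3 (expiry=67+2=69). clock=67
Op 22: insert c.com -> 10.0.0.2 (expiry=67+5=72). clock=67
Op 23: insert d.com -> 10.0.0.3 (expiry=67+5=72). clock=67
Op 24: tick 9 -> clock=76. purged={b.com,c.com,d.com,e.com}
Op 25: insert a.com -> 10.0.0.4 (expiry=76+4=80). clock=76
Op 26: insert e.com -> 10.0.0.2 (expiry=76+3=79). clock=76
Final cache (unexpired): {a.com,e.com} -> size=2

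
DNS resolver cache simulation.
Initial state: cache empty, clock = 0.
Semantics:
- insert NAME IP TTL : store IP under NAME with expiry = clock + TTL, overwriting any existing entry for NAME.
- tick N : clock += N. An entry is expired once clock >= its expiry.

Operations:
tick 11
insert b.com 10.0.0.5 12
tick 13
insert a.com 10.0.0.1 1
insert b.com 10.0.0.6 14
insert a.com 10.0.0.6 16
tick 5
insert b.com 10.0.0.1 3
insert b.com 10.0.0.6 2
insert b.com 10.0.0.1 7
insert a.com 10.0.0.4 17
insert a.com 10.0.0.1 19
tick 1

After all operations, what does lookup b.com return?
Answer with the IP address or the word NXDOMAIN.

Op 1: tick 11 -> clock=11.
Op 2: insert b.com -> 10.0.0.5 (expiry=11+12=23). clock=11
Op 3: tick 13 -> clock=24. purged={b.com}
Op 4: insert a.com -> 10.0.0.1 (expiry=24+1=25). clock=24
Op 5: insert b.com -> 10.0.0.6 (expiry=24+14=38). clock=24
Op 6: insert a.com -> 10.0.0.6 (expiry=24+16=40). clock=24
Op 7: tick 5 -> clock=29.
Op 8: insert b.com -> 10.0.0.1 (expiry=29+3=32). clock=29
Op 9: insert b.com -> 10.0.0.6 (expiry=29+2=31). clock=29
Op 10: insert b.com -> 10.0.0.1 (expiry=29+7=36). clock=29
Op 11: insert a.com -> 10.0.0.4 (expiry=29+17=46). clock=29
Op 12: insert a.com -> 10.0.0.1 (expiry=29+19=48). clock=29
Op 13: tick 1 -> clock=30.
lookup b.com: present, ip=10.0.0.1 expiry=36 > clock=30

Answer: 10.0.0.1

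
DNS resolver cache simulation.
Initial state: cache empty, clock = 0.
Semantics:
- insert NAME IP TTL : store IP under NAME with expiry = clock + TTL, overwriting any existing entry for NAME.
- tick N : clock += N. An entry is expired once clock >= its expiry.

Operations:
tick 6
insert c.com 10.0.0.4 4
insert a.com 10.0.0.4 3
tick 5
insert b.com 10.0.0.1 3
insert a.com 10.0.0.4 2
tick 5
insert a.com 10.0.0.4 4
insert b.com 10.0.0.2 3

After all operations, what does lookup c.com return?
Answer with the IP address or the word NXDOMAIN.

Answer: NXDOMAIN

Derivation:
Op 1: tick 6 -> clock=6.
Op 2: insert c.com -> 10.0.0.4 (expiry=6+4=10). clock=6
Op 3: insert a.com -> 10.0.0.4 (expiry=6+3=9). clock=6
Op 4: tick 5 -> clock=11. purged={a.com,c.com}
Op 5: insert b.com -> 10.0.0.1 (expiry=11+3=14). clock=11
Op 6: insert a.com -> 10.0.0.4 (expiry=11+2=13). clock=11
Op 7: tick 5 -> clock=16. purged={a.com,b.com}
Op 8: insert a.com -> 10.0.0.4 (expiry=16+4=20). clock=16
Op 9: insert b.com -> 10.0.0.2 (expiry=16+3=19). clock=16
lookup c.com: not in cache (expired or never inserted)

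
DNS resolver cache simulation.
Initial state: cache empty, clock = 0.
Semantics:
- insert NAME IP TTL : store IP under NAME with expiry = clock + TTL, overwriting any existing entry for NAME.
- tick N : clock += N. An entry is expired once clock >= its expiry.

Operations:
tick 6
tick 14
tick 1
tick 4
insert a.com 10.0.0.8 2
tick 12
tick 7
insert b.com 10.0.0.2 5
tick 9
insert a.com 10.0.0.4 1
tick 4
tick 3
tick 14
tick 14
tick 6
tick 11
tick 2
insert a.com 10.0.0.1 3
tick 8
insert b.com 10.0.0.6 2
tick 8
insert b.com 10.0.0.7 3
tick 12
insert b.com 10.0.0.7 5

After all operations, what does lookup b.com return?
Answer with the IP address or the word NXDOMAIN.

Answer: 10.0.0.7

Derivation:
Op 1: tick 6 -> clock=6.
Op 2: tick 14 -> clock=20.
Op 3: tick 1 -> clock=21.
Op 4: tick 4 -> clock=25.
Op 5: insert a.com -> 10.0.0.8 (expiry=25+2=27). clock=25
Op 6: tick 12 -> clock=37. purged={a.com}
Op 7: tick 7 -> clock=44.
Op 8: insert b.com -> 10.0.0.2 (expiry=44+5=49). clock=44
Op 9: tick 9 -> clock=53. purged={b.com}
Op 10: insert a.com -> 10.0.0.4 (expiry=53+1=54). clock=53
Op 11: tick 4 -> clock=57. purged={a.com}
Op 12: tick 3 -> clock=60.
Op 13: tick 14 -> clock=74.
Op 14: tick 14 -> clock=88.
Op 15: tick 6 -> clock=94.
Op 16: tick 11 -> clock=105.
Op 17: tick 2 -> clock=107.
Op 18: insert a.com -> 10.0.0.1 (expiry=107+3=110). clock=107
Op 19: tick 8 -> clock=115. purged={a.com}
Op 20: insert b.com -> 10.0.0.6 (expiry=115+2=117). clock=115
Op 21: tick 8 -> clock=123. purged={b.com}
Op 22: insert b.com -> 10.0.0.7 (expiry=123+3=126). clock=123
Op 23: tick 12 -> clock=135. purged={b.com}
Op 24: insert b.com -> 10.0.0.7 (expiry=135+5=140). clock=135
lookup b.com: present, ip=10.0.0.7 expiry=140 > clock=135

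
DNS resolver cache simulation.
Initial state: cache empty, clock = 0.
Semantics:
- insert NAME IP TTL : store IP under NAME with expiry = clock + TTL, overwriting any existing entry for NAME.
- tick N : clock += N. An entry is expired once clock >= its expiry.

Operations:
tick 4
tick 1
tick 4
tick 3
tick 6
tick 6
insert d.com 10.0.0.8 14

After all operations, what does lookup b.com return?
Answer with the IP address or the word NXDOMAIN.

Answer: NXDOMAIN

Derivation:
Op 1: tick 4 -> clock=4.
Op 2: tick 1 -> clock=5.
Op 3: tick 4 -> clock=9.
Op 4: tick 3 -> clock=12.
Op 5: tick 6 -> clock=18.
Op 6: tick 6 -> clock=24.
Op 7: insert d.com -> 10.0.0.8 (expiry=24+14=38). clock=24
lookup b.com: not in cache (expired or never inserted)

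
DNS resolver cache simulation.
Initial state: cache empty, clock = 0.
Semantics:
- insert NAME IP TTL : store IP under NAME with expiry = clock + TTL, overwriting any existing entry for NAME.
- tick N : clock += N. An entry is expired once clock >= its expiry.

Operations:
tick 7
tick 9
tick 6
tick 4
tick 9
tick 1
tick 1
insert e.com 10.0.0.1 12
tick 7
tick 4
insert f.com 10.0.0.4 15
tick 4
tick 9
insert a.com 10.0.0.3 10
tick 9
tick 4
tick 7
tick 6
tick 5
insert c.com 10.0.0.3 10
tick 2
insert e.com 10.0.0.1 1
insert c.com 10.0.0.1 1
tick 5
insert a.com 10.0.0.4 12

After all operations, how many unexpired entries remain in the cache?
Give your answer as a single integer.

Op 1: tick 7 -> clock=7.
Op 2: tick 9 -> clock=16.
Op 3: tick 6 -> clock=22.
Op 4: tick 4 -> clock=26.
Op 5: tick 9 -> clock=35.
Op 6: tick 1 -> clock=36.
Op 7: tick 1 -> clock=37.
Op 8: insert e.com -> 10.0.0.1 (expiry=37+12=49). clock=37
Op 9: tick 7 -> clock=44.
Op 10: tick 4 -> clock=48.
Op 11: insert f.com -> 10.0.0.4 (expiry=48+15=63). clock=48
Op 12: tick 4 -> clock=52. purged={e.com}
Op 13: tick 9 -> clock=61.
Op 14: insert a.com -> 10.0.0.3 (expiry=61+10=71). clock=61
Op 15: tick 9 -> clock=70. purged={f.com}
Op 16: tick 4 -> clock=74. purged={a.com}
Op 17: tick 7 -> clock=81.
Op 18: tick 6 -> clock=87.
Op 19: tick 5 -> clock=92.
Op 20: insert c.com -> 10.0.0.3 (expiry=92+10=102). clock=92
Op 21: tick 2 -> clock=94.
Op 22: insert e.com -> 10.0.0.1 (expiry=94+1=95). clock=94
Op 23: insert c.com -> 10.0.0.1 (expiry=94+1=95). clock=94
Op 24: tick 5 -> clock=99. purged={c.com,e.com}
Op 25: insert a.com -> 10.0.0.4 (expiry=99+12=111). clock=99
Final cache (unexpired): {a.com} -> size=1

Answer: 1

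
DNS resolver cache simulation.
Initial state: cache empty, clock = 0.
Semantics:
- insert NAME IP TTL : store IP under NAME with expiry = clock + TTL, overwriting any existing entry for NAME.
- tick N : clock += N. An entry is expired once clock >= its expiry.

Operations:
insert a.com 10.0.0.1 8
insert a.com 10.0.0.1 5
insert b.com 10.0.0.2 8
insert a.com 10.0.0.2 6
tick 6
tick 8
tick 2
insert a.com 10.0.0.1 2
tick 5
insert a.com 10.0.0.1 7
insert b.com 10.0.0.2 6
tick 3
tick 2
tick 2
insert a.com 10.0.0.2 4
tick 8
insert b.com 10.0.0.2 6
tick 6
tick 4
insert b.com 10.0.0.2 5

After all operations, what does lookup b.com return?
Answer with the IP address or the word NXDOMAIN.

Answer: 10.0.0.2

Derivation:
Op 1: insert a.com -> 10.0.0.1 (expiry=0+8=8). clock=0
Op 2: insert a.com -> 10.0.0.1 (expiry=0+5=5). clock=0
Op 3: insert b.com -> 10.0.0.2 (expiry=0+8=8). clock=0
Op 4: insert a.com -> 10.0.0.2 (expiry=0+6=6). clock=0
Op 5: tick 6 -> clock=6. purged={a.com}
Op 6: tick 8 -> clock=14. purged={b.com}
Op 7: tick 2 -> clock=16.
Op 8: insert a.com -> 10.0.0.1 (expiry=16+2=18). clock=16
Op 9: tick 5 -> clock=21. purged={a.com}
Op 10: insert a.com -> 10.0.0.1 (expiry=21+7=28). clock=21
Op 11: insert b.com -> 10.0.0.2 (expiry=21+6=27). clock=21
Op 12: tick 3 -> clock=24.
Op 13: tick 2 -> clock=26.
Op 14: tick 2 -> clock=28. purged={a.com,b.com}
Op 15: insert a.com -> 10.0.0.2 (expiry=28+4=32). clock=28
Op 16: tick 8 -> clock=36. purged={a.com}
Op 17: insert b.com -> 10.0.0.2 (expiry=36+6=42). clock=36
Op 18: tick 6 -> clock=42. purged={b.com}
Op 19: tick 4 -> clock=46.
Op 20: insert b.com -> 10.0.0.2 (expiry=46+5=51). clock=46
lookup b.com: present, ip=10.0.0.2 expiry=51 > clock=46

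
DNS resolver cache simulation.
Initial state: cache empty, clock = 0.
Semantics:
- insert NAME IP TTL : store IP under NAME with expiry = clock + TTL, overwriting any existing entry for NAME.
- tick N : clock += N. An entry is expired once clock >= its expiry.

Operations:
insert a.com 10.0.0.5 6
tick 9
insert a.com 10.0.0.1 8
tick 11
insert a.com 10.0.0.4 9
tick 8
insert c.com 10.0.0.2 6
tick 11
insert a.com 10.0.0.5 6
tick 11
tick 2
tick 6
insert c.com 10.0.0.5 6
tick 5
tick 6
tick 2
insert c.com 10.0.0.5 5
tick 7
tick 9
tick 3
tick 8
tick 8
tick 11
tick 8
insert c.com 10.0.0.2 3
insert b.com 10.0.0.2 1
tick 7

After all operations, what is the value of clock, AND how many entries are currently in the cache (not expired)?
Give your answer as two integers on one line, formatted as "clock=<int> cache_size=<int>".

Op 1: insert a.com -> 10.0.0.5 (expiry=0+6=6). clock=0
Op 2: tick 9 -> clock=9. purged={a.com}
Op 3: insert a.com -> 10.0.0.1 (expiry=9+8=17). clock=9
Op 4: tick 11 -> clock=20. purged={a.com}
Op 5: insert a.com -> 10.0.0.4 (expiry=20+9=29). clock=20
Op 6: tick 8 -> clock=28.
Op 7: insert c.com -> 10.0.0.2 (expiry=28+6=34). clock=28
Op 8: tick 11 -> clock=39. purged={a.com,c.com}
Op 9: insert a.com -> 10.0.0.5 (expiry=39+6=45). clock=39
Op 10: tick 11 -> clock=50. purged={a.com}
Op 11: tick 2 -> clock=52.
Op 12: tick 6 -> clock=58.
Op 13: insert c.com -> 10.0.0.5 (expiry=58+6=64). clock=58
Op 14: tick 5 -> clock=63.
Op 15: tick 6 -> clock=69. purged={c.com}
Op 16: tick 2 -> clock=71.
Op 17: insert c.com -> 10.0.0.5 (expiry=71+5=76). clock=71
Op 18: tick 7 -> clock=78. purged={c.com}
Op 19: tick 9 -> clock=87.
Op 20: tick 3 -> clock=90.
Op 21: tick 8 -> clock=98.
Op 22: tick 8 -> clock=106.
Op 23: tick 11 -> clock=117.
Op 24: tick 8 -> clock=125.
Op 25: insert c.com -> 10.0.0.2 (expiry=125+3=128). clock=125
Op 26: insert b.com -> 10.0.0.2 (expiry=125+1=126). clock=125
Op 27: tick 7 -> clock=132. purged={b.com,c.com}
Final clock = 132
Final cache (unexpired): {} -> size=0

Answer: clock=132 cache_size=0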